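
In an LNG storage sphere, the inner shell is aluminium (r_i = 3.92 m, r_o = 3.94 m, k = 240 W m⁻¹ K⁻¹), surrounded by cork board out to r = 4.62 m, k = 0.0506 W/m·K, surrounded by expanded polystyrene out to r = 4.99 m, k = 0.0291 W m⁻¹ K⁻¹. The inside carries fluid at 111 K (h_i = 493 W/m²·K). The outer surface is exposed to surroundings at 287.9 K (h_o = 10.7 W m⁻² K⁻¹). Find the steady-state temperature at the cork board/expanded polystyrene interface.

Treat each layer as a resistance in series:
  R_conv,in = 1/(4πr²h) = 1/(4π·3.92²·493) = 1.050×10^-5 K/W
  R_aluminium = (1/3.92 − 1/3.94)/(4πk) = 0.001295/(4π·240) = 4.294×10^-7 K/W
  R_cork board = (1/3.94 − 1/4.62)/(4πk) = 0.03736/(4π·0.0506) = 0.05875 K/W
  R_expanded polystyrene = (1/4.62 − 1/4.99)/(4πk) = 0.01605/(4π·0.0291) = 0.04389 K/W
  R_conv,out = 1/(4πr²h) = 1/(4π·4.99²·10.7) = 2.987×10^-4 K/W
ΣR = 1.050×10^-5 + 4.294×10^-7 + 0.05875 + 0.04389 + 2.987×10^-4 = 0.1029 K/W
Q = ΔT/ΣR = (111 K − 287.9 K)/0.1029 = -1719 W
From the inner boundary to the cork board/expanded polystyrene interface, ΣR_partial = 0.05876 K/W.
T_interface = T_in − Q·ΣR_partial = 111 K − (-1719)(0.05876) = 212.0 K

T = 212.0 K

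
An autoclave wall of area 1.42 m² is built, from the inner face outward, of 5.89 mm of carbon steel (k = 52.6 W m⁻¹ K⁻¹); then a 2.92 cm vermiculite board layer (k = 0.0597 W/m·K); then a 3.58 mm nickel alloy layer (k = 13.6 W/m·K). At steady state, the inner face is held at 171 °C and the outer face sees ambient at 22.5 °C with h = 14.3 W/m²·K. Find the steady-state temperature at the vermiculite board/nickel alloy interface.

T = 41.1 °C

Treat each layer as a resistance in series:
  R_carbon steel = L/(kA) = 0.00589/(52.6·1.42) = 7.886×10^-5 K/W
  R_vermiculite board = L/(kA) = 0.0292/(0.0597·1.42) = 0.3444 K/W
  R_nickel alloy = L/(kA) = 0.00358/(13.6·1.42) = 1.854×10^-4 K/W
  R_conv,out = 1/(hA) = 1/(14.3·1.42) = 0.04925 K/W
ΣR = 7.886×10^-5 + 0.3444 + 1.854×10^-4 + 0.04925 = 0.3939 K/W
Q = ΔT/ΣR = (171 °C − 22.5 °C)/0.3939 = 377.0 W
From the inner boundary to the vermiculite board/nickel alloy interface, ΣR_partial = 0.3445 K/W.
T_interface = T_in − Q·ΣR_partial = 171 °C − (377.0)(0.3445) = 41.1 °C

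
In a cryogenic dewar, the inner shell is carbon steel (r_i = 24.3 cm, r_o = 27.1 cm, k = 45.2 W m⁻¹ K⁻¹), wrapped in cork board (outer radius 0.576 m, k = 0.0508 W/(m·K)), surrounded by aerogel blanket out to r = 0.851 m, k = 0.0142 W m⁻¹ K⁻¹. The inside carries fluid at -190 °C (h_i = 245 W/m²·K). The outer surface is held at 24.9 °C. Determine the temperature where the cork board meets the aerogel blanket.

T = -83.9 °C

Resistance network (inner→outer):
  R_conv,in = 1/(4πr²h) = 1/(4π·0.243²·245) = 0.005501 K/W
  R_carbon steel = (1/0.243 − 1/0.271)/(4πk) = 0.4252/(4π·45.2) = 7.486×10^-4 K/W
  R_cork board = (1/0.271 − 1/0.576)/(4πk) = 1.954/(4π·0.0508) = 3.061 K/W
  R_aerogel blanket = (1/0.576 − 1/0.851)/(4πk) = 0.5610/(4π·0.0142) = 3.144 K/W
ΣR = 0.005501 + 7.486×10^-4 + 3.061 + 3.144 = 6.211 K/W
Q = ΔT/ΣR = (-190 °C − 24.9 °C)/6.211 = -34.60 W
From the inner boundary to the cork board/aerogel blanket interface, ΣR_partial = 3.067 K/W.
T_interface = T_in − Q·ΣR_partial = -190 °C − (-34.60)(3.067) = -83.9 °C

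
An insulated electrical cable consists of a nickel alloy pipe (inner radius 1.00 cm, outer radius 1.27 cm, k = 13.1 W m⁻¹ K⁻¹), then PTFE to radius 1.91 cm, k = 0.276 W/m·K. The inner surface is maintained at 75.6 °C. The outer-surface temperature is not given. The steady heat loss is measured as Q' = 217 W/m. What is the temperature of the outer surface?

Series resistances:
  R'_nickel alloy = ln(0.0127/0.0100)/(2πk) = 0.2390/(2π·13.1) = 0.002904 m·K/W
  R'_PTFE = ln(0.0191/0.0127)/(2πk) = 0.4081/(2π·0.276) = 0.2353 m·K/W
ΣR = 0.2382 m·K/W
ΔT = Q'·ΣR = 217 × 0.2382 = 51.69 K
Heat flows outward, so T_out = T_in − ΔT = 75.6 − 51.69 = 23.9 °C

T_out = 23.9 °C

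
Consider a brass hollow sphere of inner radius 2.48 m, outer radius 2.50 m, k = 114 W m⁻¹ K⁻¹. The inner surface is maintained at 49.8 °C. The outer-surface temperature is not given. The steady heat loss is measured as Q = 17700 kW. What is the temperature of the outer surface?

Series resistances:
  R_brass = (1/2.48 − 1/2.50)/(4πk) = 0.003226/(4π·114) = 2.252×10^-6 K/W
ΣR = 2.252×10^-6 K/W
ΔT = Q·ΣR = 1.77×10^7 × 2.252×10^-6 = 39.86 K
Heat flows outward, so T_out = T_in − ΔT = 49.8 − 39.86 = 9.94 °C

T_out = 9.94 °C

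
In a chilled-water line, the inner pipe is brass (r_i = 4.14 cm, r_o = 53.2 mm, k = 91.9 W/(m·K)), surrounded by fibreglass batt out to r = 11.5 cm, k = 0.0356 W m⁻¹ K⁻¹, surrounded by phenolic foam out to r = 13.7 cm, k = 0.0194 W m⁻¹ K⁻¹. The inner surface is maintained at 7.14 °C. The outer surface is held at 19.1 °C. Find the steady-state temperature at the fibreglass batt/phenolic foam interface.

Series thermal resistances, inner to outer:
  R'_brass = ln(0.0532/0.0414)/(2πk) = 0.2508/(2π·91.9) = 4.343×10^-4 m·K/W
  R'_fibreglass batt = ln(0.115/0.0532)/(2πk) = 0.7709/(2π·0.0356) = 3.446 m·K/W
  R'_phenolic foam = ln(0.137/0.115)/(2πk) = 0.1750/(2π·0.0194) = 1.436 m·K/W
ΣR = 4.343×10^-4 + 3.446 + 1.436 = 4.882 m·K/W
Q' = ΔT/ΣR = (7.14 °C − 19.1 °C)/4.882 = -2.450 W/m
From the inner boundary to the fibreglass batt/phenolic foam interface, ΣR_partial = 3.446 m·K/W.
T_interface = T_in − Q'·ΣR_partial = 7.14 °C − (-2.450)(3.446) = 15.6 °C

T = 15.6 °C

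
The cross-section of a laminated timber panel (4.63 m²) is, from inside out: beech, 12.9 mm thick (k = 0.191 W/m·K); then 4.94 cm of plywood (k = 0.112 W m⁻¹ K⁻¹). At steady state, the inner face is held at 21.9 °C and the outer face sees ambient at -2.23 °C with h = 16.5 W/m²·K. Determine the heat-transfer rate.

Resistance network (inner→outer):
  R_beech = L/(kA) = 0.0129/(0.191·4.63) = 0.01459 K/W
  R_plywood = L/(kA) = 0.0494/(0.112·4.63) = 0.09526 K/W
  R_conv,out = 1/(hA) = 1/(16.5·4.63) = 0.01309 K/W
ΣR = 0.01459 + 0.09526 + 0.01309 = 0.1229 K/W
Q = ΔT/ΣR = (21.9 °C − -2.23 °C)/0.1229 = 196 W

Q = 196 W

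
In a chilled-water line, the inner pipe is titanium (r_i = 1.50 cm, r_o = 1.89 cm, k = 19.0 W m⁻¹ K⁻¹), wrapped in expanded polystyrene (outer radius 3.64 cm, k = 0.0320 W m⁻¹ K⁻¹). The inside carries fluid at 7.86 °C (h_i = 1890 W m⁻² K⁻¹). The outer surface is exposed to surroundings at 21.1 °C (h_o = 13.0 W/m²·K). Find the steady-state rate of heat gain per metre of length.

Treat each layer as a resistance in series:
  R'_conv,in = 1/(2πr h) = 1/(2π·0.0150·1890) = 0.005614 m·K/W
  R'_titanium = ln(0.0189/0.0150)/(2πk) = 0.2311/(2π·19.0) = 0.001936 m·K/W
  R'_expanded polystyrene = ln(0.0364/0.0189)/(2πk) = 0.6554/(2π·0.0320) = 3.260 m·K/W
  R'_conv,out = 1/(2πr h) = 1/(2π·0.0364·13.0) = 0.3363 m·K/W
ΣR = 0.005614 + 0.001936 + 3.260 + 0.3363 = 3.604 m·K/W
Q' = ΔT/ΣR = (7.86 °C − 21.1 °C)/3.604 = -3.67 W/m
(Negative Q' ⇒ heat flows inward; heat gain = 3.67 W/m.)

Q' = 3.67 W/m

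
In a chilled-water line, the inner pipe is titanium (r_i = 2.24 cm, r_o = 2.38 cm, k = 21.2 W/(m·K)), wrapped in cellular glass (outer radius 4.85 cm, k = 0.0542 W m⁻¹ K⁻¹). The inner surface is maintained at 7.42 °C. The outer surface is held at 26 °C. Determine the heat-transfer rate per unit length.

Treat each layer as a resistance in series:
  R'_titanium = ln(0.0238/0.0224)/(2πk) = 0.06062/(2π·21.2) = 4.551×10^-4 m·K/W
  R'_cellular glass = ln(0.0485/0.0238)/(2πk) = 0.7119/(2π·0.0542) = 2.090 m·K/W
ΣR = 4.551×10^-4 + 2.090 = 2.090 m·K/W
Q' = ΔT/ΣR = (7.42 °C − 26 °C)/2.090 = -8.89 W/m
(Negative Q' ⇒ heat flows inward; heat gain = 8.89 W/m.)

Q' = 8.89 W/m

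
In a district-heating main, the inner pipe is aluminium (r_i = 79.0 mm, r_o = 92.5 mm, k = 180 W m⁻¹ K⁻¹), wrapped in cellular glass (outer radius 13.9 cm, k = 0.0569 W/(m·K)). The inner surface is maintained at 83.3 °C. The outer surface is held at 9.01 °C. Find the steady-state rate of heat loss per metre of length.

Q' = 65.2 W/m

Series thermal resistances, inner to outer:
  R'_aluminium = ln(0.0925/0.0790)/(2πk) = 0.1578/(2π·180) = 1.395×10^-4 m·K/W
  R'_cellular glass = ln(0.139/0.0925)/(2πk) = 0.4073/(2π·0.0569) = 1.139 m·K/W
ΣR = 1.395×10^-4 + 1.139 = 1.139 m·K/W
Q' = ΔT/ΣR = (83.3 °C − 9.01 °C)/1.139 = 65.2 W/m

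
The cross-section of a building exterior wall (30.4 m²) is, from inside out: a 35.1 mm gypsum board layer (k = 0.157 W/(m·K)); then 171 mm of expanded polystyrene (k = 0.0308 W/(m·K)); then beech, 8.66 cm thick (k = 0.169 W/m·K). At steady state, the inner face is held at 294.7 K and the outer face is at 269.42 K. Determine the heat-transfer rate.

Series thermal resistances, inner to outer:
  R_gypsum board = L/(kA) = 0.0351/(0.157·30.4) = 0.007354 K/W
  R_expanded polystyrene = L/(kA) = 0.171/(0.0308·30.4) = 0.1826 K/W
  R_beech = L/(kA) = 0.0866/(0.169·30.4) = 0.01686 K/W
ΣR = 0.007354 + 0.1826 + 0.01686 = 0.2068 K/W
Q = ΔT/ΣR = (294.7 K − 269.42 K)/0.2068 = 122 W

Q = 122 W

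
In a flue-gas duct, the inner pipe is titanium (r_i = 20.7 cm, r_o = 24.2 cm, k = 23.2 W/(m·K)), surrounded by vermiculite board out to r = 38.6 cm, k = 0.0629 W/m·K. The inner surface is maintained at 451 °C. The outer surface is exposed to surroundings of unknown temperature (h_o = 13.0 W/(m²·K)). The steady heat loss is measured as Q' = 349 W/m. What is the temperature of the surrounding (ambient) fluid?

T_out = 27.3 °C

Sum the resistances:
  R'_titanium = ln(0.242/0.207)/(2πk) = 0.1562/(2π·23.2) = 0.001072 m·K/W
  R'_vermiculite board = ln(0.386/0.242)/(2πk) = 0.4669/(2π·0.0629) = 1.181 m·K/W
  R'_conv,out = 1/(2πr h) = 1/(2π·0.386·13.0) = 0.03172 m·K/W
ΣR = 1.214 m·K/W
ΔT = Q'·ΣR = 349 × 1.214 = 423.7 K
Heat flows outward, so T_out = T_in − ΔT = 451 − 423.7 = 27.3 °C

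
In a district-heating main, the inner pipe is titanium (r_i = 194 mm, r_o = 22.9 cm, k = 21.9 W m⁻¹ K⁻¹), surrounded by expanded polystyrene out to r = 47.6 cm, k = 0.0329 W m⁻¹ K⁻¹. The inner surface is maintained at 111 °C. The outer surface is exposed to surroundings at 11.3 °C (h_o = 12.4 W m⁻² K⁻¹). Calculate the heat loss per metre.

Series thermal resistances, inner to outer:
  R'_titanium = ln(0.229/0.194)/(2πk) = 0.1659/(2π·21.9) = 0.001205 m·K/W
  R'_expanded polystyrene = ln(0.476/0.229)/(2πk) = 0.7317/(2π·0.0329) = 3.540 m·K/W
  R'_conv,out = 1/(2πr h) = 1/(2π·0.476·12.4) = 0.02696 m·K/W
ΣR = 0.001205 + 3.540 + 0.02696 = 3.568 m·K/W
Q' = ΔT/ΣR = (111 °C − 11.3 °C)/3.568 = 27.9 W/m

Q' = 27.9 W/m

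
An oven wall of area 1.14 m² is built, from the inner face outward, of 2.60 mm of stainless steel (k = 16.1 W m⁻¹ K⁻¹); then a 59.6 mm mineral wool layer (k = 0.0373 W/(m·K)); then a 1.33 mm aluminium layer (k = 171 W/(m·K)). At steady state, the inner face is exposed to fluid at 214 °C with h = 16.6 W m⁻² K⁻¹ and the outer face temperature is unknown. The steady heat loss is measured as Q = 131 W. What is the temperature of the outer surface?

T_out = 23.4 °C

Sum the resistances:
  R_conv,in = 1/(hA) = 1/(16.6·1.14) = 0.05284 K/W
  R_stainless steel = L/(kA) = 0.00260/(16.1·1.14) = 1.417×10^-4 K/W
  R_mineral wool = L/(kA) = 0.0596/(0.0373·1.14) = 1.402 K/W
  R_aluminium = L/(kA) = 0.00133/(171·1.14) = 6.823×10^-6 K/W
ΣR = 1.455 K/W
ΔT = Q·ΣR = 131 × 1.455 = 190.6 K
Heat flows outward, so T_out = T_in − ΔT = 214 − 190.6 = 23.4 °C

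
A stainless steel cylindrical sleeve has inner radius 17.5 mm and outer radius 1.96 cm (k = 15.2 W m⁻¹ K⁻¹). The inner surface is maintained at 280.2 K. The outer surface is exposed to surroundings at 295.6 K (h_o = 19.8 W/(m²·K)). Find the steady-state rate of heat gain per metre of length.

Q' = 37.4 W/m

Resistance network (inner→outer):
  R'_stainless steel = ln(0.0196/0.0175)/(2πk) = 0.1133/(2π·15.2) = 0.001187 m·K/W
  R'_conv,out = 1/(2πr h) = 1/(2π·0.0196·19.8) = 0.4101 m·K/W
ΣR = 0.001187 + 0.4101 = 0.4113 m·K/W
Q' = ΔT/ΣR = (280.2 K − 295.6 K)/0.4113 = -37.4 W/m
(Negative Q' ⇒ heat flows inward; heat gain = 37.4 W/m.)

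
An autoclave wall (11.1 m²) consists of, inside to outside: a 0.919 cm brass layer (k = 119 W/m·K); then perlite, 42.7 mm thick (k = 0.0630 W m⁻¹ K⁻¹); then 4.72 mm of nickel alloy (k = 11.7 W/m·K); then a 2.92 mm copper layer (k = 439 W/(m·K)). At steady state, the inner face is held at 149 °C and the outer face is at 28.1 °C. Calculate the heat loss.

Treat each layer as a resistance in series:
  R_brass = L/(kA) = 0.00919/(119·11.1) = 6.957×10^-6 K/W
  R_perlite = L/(kA) = 0.0427/(0.0630·11.1) = 0.06106 K/W
  R_nickel alloy = L/(kA) = 0.00472/(11.7·11.1) = 3.634×10^-5 K/W
  R_copper = L/(kA) = 0.00292/(439·11.1) = 5.992×10^-7 K/W
ΣR = 6.957×10^-6 + 0.06106 + 3.634×10^-5 + 5.992×10^-7 = 0.06110 K/W
Q = ΔT/ΣR = (149 °C − 28.1 °C)/0.06110 = 1980 W

Q = 1980 W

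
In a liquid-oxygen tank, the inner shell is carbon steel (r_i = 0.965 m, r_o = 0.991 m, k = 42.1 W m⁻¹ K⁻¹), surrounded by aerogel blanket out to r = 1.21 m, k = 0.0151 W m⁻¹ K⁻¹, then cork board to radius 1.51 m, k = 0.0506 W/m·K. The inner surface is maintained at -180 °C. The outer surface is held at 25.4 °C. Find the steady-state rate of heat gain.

Q = 168 W

Treat each layer as a resistance in series:
  R_carbon steel = (1/0.965 − 1/0.991)/(4πk) = 0.02719/(4π·42.1) = 5.139×10^-5 K/W
  R_aerogel blanket = (1/0.991 − 1/1.21)/(4πk) = 0.1826/(4π·0.0151) = 0.9625 K/W
  R_cork board = (1/1.21 − 1/1.51)/(4πk) = 0.1642/(4π·0.0506) = 0.2582 K/W
ΣR = 5.139×10^-5 + 0.9625 + 0.2582 = 1.221 K/W
Q = ΔT/ΣR = (-180 °C − 25.4 °C)/1.221 = -168 W
(Negative Q ⇒ heat flows inward; heat gain = 168 W.)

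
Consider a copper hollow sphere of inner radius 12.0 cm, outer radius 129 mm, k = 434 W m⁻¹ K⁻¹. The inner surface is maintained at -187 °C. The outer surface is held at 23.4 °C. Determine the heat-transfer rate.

Q = 1.97×10^6 W

Q = 4πk·ΔT/(1/r₁ − 1/r₂) = 4π × 434 × 210.4 / (1/0.120 − 1/0.129) = 1.97×10^6 W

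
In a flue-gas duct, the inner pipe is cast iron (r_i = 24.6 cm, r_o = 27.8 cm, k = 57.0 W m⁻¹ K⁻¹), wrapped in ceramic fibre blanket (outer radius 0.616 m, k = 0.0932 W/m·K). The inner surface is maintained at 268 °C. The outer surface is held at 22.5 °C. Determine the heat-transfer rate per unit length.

Q' = 181 W/m

Series thermal resistances, inner to outer:
  R'_cast iron = ln(0.278/0.246)/(2πk) = 0.1223/(2π·57.0) = 3.415×10^-4 m·K/W
  R'_ceramic fibre blanket = ln(0.616/0.278)/(2πk) = 0.7956/(2π·0.0932) = 1.359 m·K/W
ΣR = 3.415×10^-4 + 1.359 = 1.359 m·K/W
Q' = ΔT/ΣR = (268 °C − 22.5 °C)/1.359 = 181 W/m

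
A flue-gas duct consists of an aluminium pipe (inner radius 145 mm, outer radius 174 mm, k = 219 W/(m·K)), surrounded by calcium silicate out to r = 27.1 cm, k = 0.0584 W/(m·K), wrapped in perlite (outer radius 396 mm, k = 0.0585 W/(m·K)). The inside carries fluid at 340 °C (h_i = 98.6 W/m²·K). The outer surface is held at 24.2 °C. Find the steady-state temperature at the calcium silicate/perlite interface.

T = 169 °C

Series thermal resistances, inner to outer:
  R'_conv,in = 1/(2πr h) = 1/(2π·0.145·98.6) = 0.01113 m·K/W
  R'_aluminium = ln(0.174/0.145)/(2πk) = 0.1823/(2π·219) = 1.325×10^-4 m·K/W
  R'_calcium silicate = ln(0.271/0.174)/(2πk) = 0.4431/(2π·0.0584) = 1.207 m·K/W
  R'_perlite = ln(0.396/0.271)/(2πk) = 0.3793/(2π·0.0585) = 1.032 m·K/W
ΣR = 0.01113 + 1.325×10^-4 + 1.207 + 1.032 = 2.250 m·K/W
Q' = ΔT/ΣR = (340 °C − 24.2 °C)/2.250 = 140.4 W/m
From the inner boundary to the calcium silicate/perlite interface, ΣR_partial = 1.218 m·K/W.
T_interface = T_in − Q'·ΣR_partial = 340 °C − (140.4)(1.218) = 169 °C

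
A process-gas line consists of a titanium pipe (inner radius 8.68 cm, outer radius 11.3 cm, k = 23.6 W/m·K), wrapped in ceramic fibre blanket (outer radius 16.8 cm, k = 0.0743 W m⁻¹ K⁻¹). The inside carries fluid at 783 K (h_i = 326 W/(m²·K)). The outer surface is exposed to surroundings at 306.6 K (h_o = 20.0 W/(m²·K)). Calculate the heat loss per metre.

Series thermal resistances, inner to outer:
  R'_conv,in = 1/(2πr h) = 1/(2π·0.0868·326) = 0.005624 m·K/W
  R'_titanium = ln(0.113/0.0868)/(2πk) = 0.2638/(2π·23.6) = 0.001779 m·K/W
  R'_ceramic fibre blanket = ln(0.168/0.113)/(2πk) = 0.3966/(2π·0.0743) = 0.8495 m·K/W
  R'_conv,out = 1/(2πr h) = 1/(2π·0.168·20.0) = 0.04737 m·K/W
ΣR = 0.005624 + 0.001779 + 0.8495 + 0.04737 = 0.9043 m·K/W
Q' = ΔT/ΣR = (783 K − 306.6 K)/0.9043 = 527 W/m

Q' = 527 W/m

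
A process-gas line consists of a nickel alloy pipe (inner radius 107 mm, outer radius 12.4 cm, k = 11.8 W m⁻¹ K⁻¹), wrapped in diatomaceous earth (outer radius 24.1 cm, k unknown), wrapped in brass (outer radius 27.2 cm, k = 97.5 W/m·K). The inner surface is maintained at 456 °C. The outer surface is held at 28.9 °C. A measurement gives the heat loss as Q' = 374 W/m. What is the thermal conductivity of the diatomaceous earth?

k = 0.0928 W/m·K

ΣR = ΔT/Q' = |456 − 28.9|/374 = 1.142 m·K/W
Known resistances:
  R'_nickel alloy = ln(0.124/0.107)/(2πk) = 0.1475/(2π·11.8) = 0.001989 m·K/W
  R'_brass = ln(0.272/0.241)/(2πk) = 0.1210/(2π·97.5) = 1.975×10^-4 m·K/W
R_diatomaceous earth = ΣR − ΣR_known = 1.142 − 0.002187 = 1.140 m·K/W
ln(r₂/r₁)/(2πk) = 1.140 ⇒ k = 0.6645/(2π·1.140) = 0.0928 W/m·K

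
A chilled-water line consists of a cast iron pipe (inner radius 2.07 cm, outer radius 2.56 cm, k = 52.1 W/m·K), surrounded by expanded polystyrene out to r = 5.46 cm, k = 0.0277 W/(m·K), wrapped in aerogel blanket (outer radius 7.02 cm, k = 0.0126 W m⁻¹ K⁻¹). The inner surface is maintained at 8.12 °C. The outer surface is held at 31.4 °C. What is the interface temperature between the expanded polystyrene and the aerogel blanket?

Resistance network (inner→outer):
  R'_cast iron = ln(0.0256/0.0207)/(2πk) = 0.2125/(2π·52.1) = 6.490×10^-4 m·K/W
  R'_expanded polystyrene = ln(0.0546/0.0256)/(2πk) = 0.7574/(2π·0.0277) = 4.352 m·K/W
  R'_aerogel blanket = ln(0.0702/0.0546)/(2πk) = 0.2513/(2π·0.0126) = 3.174 m·K/W
ΣR = 6.490×10^-4 + 4.352 + 3.174 = 7.527 m·K/W
Q' = ΔT/ΣR = (8.12 °C − 31.4 °C)/7.527 = -3.093 W/m
From the inner boundary to the expanded polystyrene/aerogel blanket interface, ΣR_partial = 4.353 m·K/W.
T_interface = T_in − Q'·ΣR_partial = 8.12 °C − (-3.093)(4.353) = 21.6 °C

T = 21.6 °C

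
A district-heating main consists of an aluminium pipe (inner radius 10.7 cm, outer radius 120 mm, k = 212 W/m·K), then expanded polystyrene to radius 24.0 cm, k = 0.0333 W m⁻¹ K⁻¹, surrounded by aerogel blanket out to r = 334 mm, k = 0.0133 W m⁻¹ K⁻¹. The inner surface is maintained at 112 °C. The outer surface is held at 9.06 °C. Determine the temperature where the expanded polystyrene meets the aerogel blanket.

Treat each layer as a resistance in series:
  R'_aluminium = ln(0.120/0.107)/(2πk) = 0.1147/(2π·212) = 8.608×10^-5 m·K/W
  R'_expanded polystyrene = ln(0.240/0.120)/(2πk) = 0.6931/(2π·0.0333) = 3.313 m·K/W
  R'_aerogel blanket = ln(0.334/0.240)/(2πk) = 0.3305/(2π·0.0133) = 3.955 m·K/W
ΣR = 8.608×10^-5 + 3.313 + 3.955 = 7.268 m·K/W
Q' = ΔT/ΣR = (112 °C − 9.06 °C)/7.268 = 14.16 W/m
From the inner boundary to the expanded polystyrene/aerogel blanket interface, ΣR_partial = 3.313 m·K/W.
T_interface = T_in − Q'·ΣR_partial = 112 °C − (14.16)(3.313) = 65.1 °C

T = 65.1 °C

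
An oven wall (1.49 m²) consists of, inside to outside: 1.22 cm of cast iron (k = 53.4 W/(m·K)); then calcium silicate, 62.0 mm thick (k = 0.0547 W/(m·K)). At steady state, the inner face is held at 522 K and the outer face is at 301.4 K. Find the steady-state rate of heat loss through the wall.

Series thermal resistances, inner to outer:
  R_cast iron = L/(kA) = 0.0122/(53.4·1.49) = 1.533×10^-4 K/W
  R_calcium silicate = L/(kA) = 0.0620/(0.0547·1.49) = 0.7607 K/W
ΣR = 1.533×10^-4 + 0.7607 = 0.7609 K/W
Q = ΔT/ΣR = (522 K − 301.4 K)/0.7609 = 290 W

Q = 290 W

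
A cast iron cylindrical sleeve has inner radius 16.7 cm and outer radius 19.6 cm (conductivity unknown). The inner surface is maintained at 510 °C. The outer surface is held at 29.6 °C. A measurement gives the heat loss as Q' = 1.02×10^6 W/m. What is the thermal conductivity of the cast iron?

ΣR = ΔT/Q' = |510 − 29.6|/1.02×10^6 = 4.710×10^-4 m·K/W
ln(r₂/r₁)/(2πk) = 4.710×10^-4 ⇒ k = 0.1601/(2π·4.710×10^-4) = 54.1 W/m·K

k = 54.1 W/m·K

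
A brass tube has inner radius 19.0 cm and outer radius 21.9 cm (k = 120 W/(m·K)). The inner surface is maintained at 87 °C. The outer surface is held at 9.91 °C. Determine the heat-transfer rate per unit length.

Q' = 4.09×10^5 W/m

Q' = 2πk·ΔT/ln(r₂/r₁) = 2π × 120 × 77.09 / ln(0.219/0.190) = 4.09×10^5 W/m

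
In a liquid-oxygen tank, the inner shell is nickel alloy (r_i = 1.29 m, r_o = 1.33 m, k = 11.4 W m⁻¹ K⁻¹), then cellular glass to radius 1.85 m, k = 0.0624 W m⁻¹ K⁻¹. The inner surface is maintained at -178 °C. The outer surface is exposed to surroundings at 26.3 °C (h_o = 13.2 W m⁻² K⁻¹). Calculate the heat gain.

Q = 753 W

Treat each layer as a resistance in series:
  R_nickel alloy = (1/1.29 − 1/1.33)/(4πk) = 0.02331/(4π·11.4) = 1.627×10^-4 K/W
  R_cellular glass = (1/1.33 − 1/1.85)/(4πk) = 0.2113/(4π·0.0624) = 0.2695 K/W
  R_conv,out = 1/(4πr²h) = 1/(4π·1.85²·13.2) = 0.001761 K/W
ΣR = 1.627×10^-4 + 0.2695 + 0.001761 = 0.2714 K/W
Q = ΔT/ΣR = (-178 °C − 26.3 °C)/0.2714 = -753 W
(Negative Q ⇒ heat flows inward; heat gain = 753 W.)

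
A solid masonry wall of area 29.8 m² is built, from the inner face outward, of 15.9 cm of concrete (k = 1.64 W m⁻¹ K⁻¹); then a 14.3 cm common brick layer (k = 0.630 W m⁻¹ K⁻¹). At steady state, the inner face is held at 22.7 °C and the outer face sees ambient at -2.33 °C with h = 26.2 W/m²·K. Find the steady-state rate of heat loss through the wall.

Q = 2060 W

Treat each layer as a resistance in series:
  R_concrete = L/(kA) = 0.159/(1.64·29.8) = 0.003253 K/W
  R_common brick = L/(kA) = 0.143/(0.630·29.8) = 0.007617 K/W
  R_conv,out = 1/(hA) = 1/(26.2·29.8) = 0.001281 K/W
ΣR = 0.003253 + 0.007617 + 0.001281 = 0.01215 K/W
Q = ΔT/ΣR = (22.7 °C − -2.33 °C)/0.01215 = 2060 W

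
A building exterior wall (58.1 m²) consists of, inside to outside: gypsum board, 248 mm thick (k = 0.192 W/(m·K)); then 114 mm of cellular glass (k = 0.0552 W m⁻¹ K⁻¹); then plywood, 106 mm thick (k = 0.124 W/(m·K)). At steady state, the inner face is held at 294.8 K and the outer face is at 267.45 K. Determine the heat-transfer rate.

Q = 377 W

Treat each layer as a resistance in series:
  R_gypsum board = L/(kA) = 0.248/(0.192·58.1) = 0.02223 K/W
  R_cellular glass = L/(kA) = 0.114/(0.0552·58.1) = 0.03555 K/W
  R_plywood = L/(kA) = 0.106/(0.124·58.1) = 0.01471 K/W
ΣR = 0.02223 + 0.03555 + 0.01471 = 0.07249 K/W
Q = ΔT/ΣR = (294.8 K − 267.45 K)/0.07249 = 377 W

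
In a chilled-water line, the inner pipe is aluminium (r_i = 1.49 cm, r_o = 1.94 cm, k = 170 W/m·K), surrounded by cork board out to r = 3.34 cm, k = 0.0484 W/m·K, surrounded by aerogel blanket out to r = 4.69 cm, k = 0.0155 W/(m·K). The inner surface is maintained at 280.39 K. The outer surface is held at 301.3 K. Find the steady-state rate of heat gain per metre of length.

Q' = 3.97 W/m

Resistance network (inner→outer):
  R'_aluminium = ln(0.0194/0.0149)/(2πk) = 0.2639/(2π·170) = 2.471×10^-4 m·K/W
  R'_cork board = ln(0.0334/0.0194)/(2πk) = 0.5433/(2π·0.0484) = 1.786 m·K/W
  R'_aerogel blanket = ln(0.0469/0.0334)/(2πk) = 0.3395/(2π·0.0155) = 3.486 m·K/W
ΣR = 2.471×10^-4 + 1.786 + 3.486 = 5.272 m·K/W
Q' = ΔT/ΣR = (280.39 K − 301.3 K)/5.272 = -3.97 W/m
(Negative Q' ⇒ heat flows inward; heat gain = 3.97 W/m.)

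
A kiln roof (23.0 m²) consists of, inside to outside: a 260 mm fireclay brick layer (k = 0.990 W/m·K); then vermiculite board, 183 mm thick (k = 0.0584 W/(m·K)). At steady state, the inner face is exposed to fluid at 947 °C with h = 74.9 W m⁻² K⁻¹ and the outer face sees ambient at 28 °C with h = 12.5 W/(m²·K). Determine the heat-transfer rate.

Treat each layer as a resistance in series:
  R_conv,in = 1/(hA) = 1/(74.9·23.0) = 5.805×10^-4 K/W
  R_fireclay brick = L/(kA) = 0.260/(0.990·23.0) = 0.01142 K/W
  R_vermiculite board = L/(kA) = 0.183/(0.0584·23.0) = 0.1362 K/W
  R_conv,out = 1/(hA) = 1/(12.5·23.0) = 0.003478 K/W
ΣR = 5.805×10^-4 + 0.01142 + 0.1362 + 0.003478 = 0.1517 K/W
Q = ΔT/ΣR = (947 °C − 28 °C)/0.1517 = 6060 W

Q = 6.06 kW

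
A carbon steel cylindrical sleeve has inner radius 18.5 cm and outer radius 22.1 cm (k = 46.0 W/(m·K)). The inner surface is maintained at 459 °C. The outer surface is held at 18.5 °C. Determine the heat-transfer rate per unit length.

Q' = 2πk·ΔT/ln(r₂/r₁) = 2π × 46.0 × 440.5 / ln(0.221/0.185) = 7.16×10^5 W/m

Q' = 7.16×10^5 W/m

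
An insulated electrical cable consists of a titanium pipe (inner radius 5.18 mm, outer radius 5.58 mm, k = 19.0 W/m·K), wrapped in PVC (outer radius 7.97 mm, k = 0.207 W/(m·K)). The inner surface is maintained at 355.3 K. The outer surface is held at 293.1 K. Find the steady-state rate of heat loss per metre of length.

Treat each layer as a resistance in series:
  R'_titanium = ln(0.00558/0.00518)/(2πk) = 0.07438/(2π·19.0) = 6.231×10^-4 m·K/W
  R'_PVC = ln(0.00797/0.00558)/(2πk) = 0.3565/(2π·0.207) = 0.2741 m·K/W
ΣR = 6.231×10^-4 + 0.2741 = 0.2747 m·K/W
Q' = ΔT/ΣR = (355.3 K − 293.1 K)/0.2747 = 226 W/m

Q' = 226 W/m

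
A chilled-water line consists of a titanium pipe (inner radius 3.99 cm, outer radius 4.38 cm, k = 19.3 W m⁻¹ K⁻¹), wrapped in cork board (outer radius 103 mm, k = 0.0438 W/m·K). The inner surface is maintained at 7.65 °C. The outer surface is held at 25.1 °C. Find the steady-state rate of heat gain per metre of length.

Q' = 5.61 W/m

Treat each layer as a resistance in series:
  R'_titanium = ln(0.0438/0.0399)/(2πk) = 0.09326/(2π·19.3) = 7.690×10^-4 m·K/W
  R'_cork board = ln(0.103/0.0438)/(2πk) = 0.8551/(2π·0.0438) = 3.107 m·K/W
ΣR = 7.690×10^-4 + 3.107 = 3.108 m·K/W
Q' = ΔT/ΣR = (7.65 °C − 25.1 °C)/3.108 = -5.61 W/m
(Negative Q' ⇒ heat flows inward; heat gain = 5.61 W/m.)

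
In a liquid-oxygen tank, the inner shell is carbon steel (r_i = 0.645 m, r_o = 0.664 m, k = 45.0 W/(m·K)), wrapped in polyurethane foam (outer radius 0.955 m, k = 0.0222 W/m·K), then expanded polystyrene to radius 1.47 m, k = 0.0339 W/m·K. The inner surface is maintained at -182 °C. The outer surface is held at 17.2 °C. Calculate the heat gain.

Treat each layer as a resistance in series:
  R_carbon steel = (1/0.645 − 1/0.664)/(4πk) = 0.04436/(4π·45.0) = 7.845×10^-5 K/W
  R_polyurethane foam = (1/0.664 − 1/0.955)/(4πk) = 0.4589/(4π·0.0222) = 1.645 K/W
  R_expanded polystyrene = (1/0.955 − 1/1.47)/(4πk) = 0.3668/(4π·0.0339) = 0.8611 K/W
ΣR = 7.845×10^-5 + 1.645 + 0.8611 = 2.506 K/W
Q = ΔT/ΣR = (-182 °C − 17.2 °C)/2.506 = -79.5 W
(Negative Q ⇒ heat flows inward; heat gain = 79.5 W.)

Q = 79.5 W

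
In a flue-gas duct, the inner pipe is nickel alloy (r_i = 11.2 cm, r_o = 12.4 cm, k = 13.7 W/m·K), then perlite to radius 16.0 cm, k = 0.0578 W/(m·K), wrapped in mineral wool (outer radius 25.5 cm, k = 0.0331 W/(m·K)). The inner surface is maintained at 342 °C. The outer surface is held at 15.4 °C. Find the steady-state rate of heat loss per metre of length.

Q' = 111 W/m

Resistance network (inner→outer):
  R'_nickel alloy = ln(0.124/0.112)/(2πk) = 0.1018/(2π·13.7) = 0.001182 m·K/W
  R'_perlite = ln(0.160/0.124)/(2πk) = 0.2549/(2π·0.0578) = 0.7019 m·K/W
  R'_mineral wool = ln(0.255/0.160)/(2πk) = 0.4661/(2π·0.0331) = 2.241 m·K/W
ΣR = 0.001182 + 0.7019 + 2.241 = 2.944 m·K/W
Q' = ΔT/ΣR = (342 °C − 15.4 °C)/2.944 = 111 W/m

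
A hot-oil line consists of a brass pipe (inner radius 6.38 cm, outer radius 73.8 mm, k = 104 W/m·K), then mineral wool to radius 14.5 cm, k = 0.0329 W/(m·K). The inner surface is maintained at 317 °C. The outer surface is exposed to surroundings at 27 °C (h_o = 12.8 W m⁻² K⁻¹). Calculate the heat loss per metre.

Q' = 86.5 W/m

Series thermal resistances, inner to outer:
  R'_brass = ln(0.0738/0.0638)/(2πk) = 0.1456/(2π·104) = 2.228×10^-4 m·K/W
  R'_mineral wool = ln(0.145/0.0738)/(2πk) = 0.6754/(2π·0.0329) = 3.267 m·K/W
  R'_conv,out = 1/(2πr h) = 1/(2π·0.145·12.8) = 0.08575 m·K/W
ΣR = 2.228×10^-4 + 3.267 + 0.08575 = 3.353 m·K/W
Q' = ΔT/ΣR = (317 °C − 27 °C)/3.353 = 86.5 W/m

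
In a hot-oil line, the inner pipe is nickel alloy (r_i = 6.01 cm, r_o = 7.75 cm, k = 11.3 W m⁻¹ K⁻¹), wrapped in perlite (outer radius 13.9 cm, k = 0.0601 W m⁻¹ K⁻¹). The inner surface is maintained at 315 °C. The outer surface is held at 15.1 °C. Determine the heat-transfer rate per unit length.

Q' = 193 W/m

Treat each layer as a resistance in series:
  R'_nickel alloy = ln(0.0775/0.0601)/(2πk) = 0.2543/(2π·11.3) = 0.003581 m·K/W
  R'_perlite = ln(0.139/0.0775)/(2πk) = 0.5842/(2π·0.0601) = 1.547 m·K/W
ΣR = 0.003581 + 1.547 = 1.551 m·K/W
Q' = ΔT/ΣR = (315 °C − 15.1 °C)/1.551 = 193 W/m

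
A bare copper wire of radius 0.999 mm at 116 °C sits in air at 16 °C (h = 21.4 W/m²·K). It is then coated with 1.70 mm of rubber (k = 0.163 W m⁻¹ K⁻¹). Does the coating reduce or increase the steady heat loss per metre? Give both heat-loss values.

increases: 13.4 → 26.8 W/m

Critical radius for a cylinder: r_cr = k/h = 0.00762 m = 0.762 cm.
Outer radius after coating: r₂ = 9.99×10^-4 + 0.00170 = 0.002699 m.
Since r₁ < r_cr and r₂ ≤ r_cr, the coating moves toward the maximum at r_cr — heat loss rises.
Bare: R = 1/(2πr₁h) = 7.445 m·K/W; Q = 100/7.445 = 13.4 W/m.
Coated: R = R_cond + R_conv = 3.726 m·K/W; Q = 100/3.726 = 26.8 W/m.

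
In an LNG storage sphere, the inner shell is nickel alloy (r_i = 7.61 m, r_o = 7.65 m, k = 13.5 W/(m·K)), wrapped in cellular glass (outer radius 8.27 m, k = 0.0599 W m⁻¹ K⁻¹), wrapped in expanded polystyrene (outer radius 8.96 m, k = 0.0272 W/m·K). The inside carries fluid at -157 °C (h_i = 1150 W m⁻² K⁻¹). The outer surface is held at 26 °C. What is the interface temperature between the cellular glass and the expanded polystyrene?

Treat each layer as a resistance in series:
  R_conv,in = 1/(4πr²h) = 1/(4π·7.61²·1150) = 1.195×10^-6 K/W
  R_nickel alloy = (1/7.61 − 1/7.65)/(4πk) = 6.871×10^-4/(4π·13.5) = 4.050×10^-6 K/W
  R_cellular glass = (1/7.65 − 1/8.27)/(4πk) = 0.009800/(4π·0.0599) = 0.01302 K/W
  R_expanded polystyrene = (1/8.27 − 1/8.96)/(4πk) = 0.009312/(4π·0.0272) = 0.02724 K/W
ΣR = 1.195×10^-6 + 4.050×10^-6 + 0.01302 + 0.02724 = 0.04027 K/W
Q = ΔT/ΣR = (-157 °C − 26 °C)/0.04027 = -4544 W
From the inner boundary to the cellular glass/expanded polystyrene interface, ΣR_partial = 0.01303 K/W.
T_interface = T_in − Q·ΣR_partial = -157 °C − (-4544)(0.01303) = -97.8 °C

T = -97.8 °C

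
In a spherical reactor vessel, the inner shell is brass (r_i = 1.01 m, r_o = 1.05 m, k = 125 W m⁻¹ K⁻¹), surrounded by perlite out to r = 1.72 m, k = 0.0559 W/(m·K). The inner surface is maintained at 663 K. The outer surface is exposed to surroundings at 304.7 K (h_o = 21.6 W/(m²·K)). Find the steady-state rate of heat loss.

Resistance network (inner→outer):
  R_brass = (1/1.01 − 1/1.05)/(4πk) = 0.03772/(4π·125) = 2.401×10^-5 K/W
  R_perlite = (1/1.05 − 1/1.72)/(4πk) = 0.3710/(4π·0.0559) = 0.5281 K/W
  R_conv,out = 1/(4πr²h) = 1/(4π·1.72²·21.6) = 0.001245 K/W
ΣR = 2.401×10^-5 + 0.5281 + 0.001245 = 0.5294 K/W
Q = ΔT/ΣR = (663 K − 304.7 K)/0.5294 = 677 W

Q = 677 W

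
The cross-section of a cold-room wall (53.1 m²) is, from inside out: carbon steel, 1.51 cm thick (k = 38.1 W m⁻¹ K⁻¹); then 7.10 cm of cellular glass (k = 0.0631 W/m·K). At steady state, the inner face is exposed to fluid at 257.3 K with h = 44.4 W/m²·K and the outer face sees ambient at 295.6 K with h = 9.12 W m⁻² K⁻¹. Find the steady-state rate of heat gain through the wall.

Q = 1620 W

Resistance network (inner→outer):
  R_conv,in = 1/(hA) = 1/(44.4·53.1) = 4.242×10^-4 K/W
  R_carbon steel = L/(kA) = 0.0151/(38.1·53.1) = 7.464×10^-6 K/W
  R_cellular glass = L/(kA) = 0.0710/(0.0631·53.1) = 0.02119 K/W
  R_conv,out = 1/(hA) = 1/(9.12·53.1) = 0.002065 K/W
ΣR = 4.242×10^-4 + 7.464×10^-6 + 0.02119 + 0.002065 = 0.02369 K/W
Q = ΔT/ΣR = (257.3 K − 295.6 K)/0.02369 = -1620 W
(Negative Q ⇒ heat flows inward; heat gain = 1620 W.)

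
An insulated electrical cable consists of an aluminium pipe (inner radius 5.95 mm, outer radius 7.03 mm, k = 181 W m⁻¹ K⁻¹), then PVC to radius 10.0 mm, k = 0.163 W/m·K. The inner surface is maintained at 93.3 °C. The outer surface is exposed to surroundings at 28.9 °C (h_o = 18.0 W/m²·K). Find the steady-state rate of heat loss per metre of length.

Q' = 52.4 W/m

Resistance network (inner→outer):
  R'_aluminium = ln(0.00703/0.00595)/(2πk) = 0.1668/(2π·181) = 1.467×10^-4 m·K/W
  R'_PVC = ln(0.0100/0.00703)/(2πk) = 0.3524/(2π·0.163) = 0.3441 m·K/W
  R'_conv,out = 1/(2πr h) = 1/(2π·0.0100·18.0) = 0.8842 m·K/W
ΣR = 1.467×10^-4 + 0.3441 + 0.8842 = 1.228 m·K/W
Q' = ΔT/ΣR = (93.3 °C − 28.9 °C)/1.228 = 52.4 W/m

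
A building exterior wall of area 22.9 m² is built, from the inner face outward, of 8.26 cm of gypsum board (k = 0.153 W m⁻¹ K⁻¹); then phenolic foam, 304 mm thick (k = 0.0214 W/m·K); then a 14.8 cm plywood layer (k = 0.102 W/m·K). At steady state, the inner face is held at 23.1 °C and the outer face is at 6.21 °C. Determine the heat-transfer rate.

Treat each layer as a resistance in series:
  R_gypsum board = L/(kA) = 0.0826/(0.153·22.9) = 0.02358 K/W
  R_phenolic foam = L/(kA) = 0.304/(0.0214·22.9) = 0.6203 K/W
  R_plywood = L/(kA) = 0.148/(0.102·22.9) = 0.06336 K/W
ΣR = 0.02358 + 0.6203 + 0.06336 = 0.7072 K/W
Q = ΔT/ΣR = (23.1 °C − 6.21 °C)/0.7072 = 23.9 W

Q = 23.9 W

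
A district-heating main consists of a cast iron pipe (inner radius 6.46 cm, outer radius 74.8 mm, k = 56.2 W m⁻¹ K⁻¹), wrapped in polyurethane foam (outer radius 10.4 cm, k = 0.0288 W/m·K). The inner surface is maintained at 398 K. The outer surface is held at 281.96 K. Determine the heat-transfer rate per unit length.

Resistance network (inner→outer):
  R'_cast iron = ln(0.0748/0.0646)/(2πk) = 0.1466/(2π·56.2) = 4.152×10^-4 m·K/W
  R'_polyurethane foam = ln(0.104/0.0748)/(2πk) = 0.3296/(2π·0.0288) = 1.821 m·K/W
ΣR = 4.152×10^-4 + 1.821 = 1.821 m·K/W
Q' = ΔT/ΣR = (398 K − 281.96 K)/1.821 = 63.7 W/m

Q' = 63.7 W/m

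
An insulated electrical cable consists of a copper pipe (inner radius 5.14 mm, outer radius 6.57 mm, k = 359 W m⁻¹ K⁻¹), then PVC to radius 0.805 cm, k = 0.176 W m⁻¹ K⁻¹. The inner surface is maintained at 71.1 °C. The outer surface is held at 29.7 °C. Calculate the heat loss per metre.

Q' = 225 W/m

Resistance network (inner→outer):
  R'_copper = ln(0.00657/0.00514)/(2πk) = 0.2455/(2π·359) = 1.088×10^-4 m·K/W
  R'_PVC = ln(0.00805/0.00657)/(2πk) = 0.2032/(2π·0.176) = 0.1837 m·K/W
ΣR = 1.088×10^-4 + 0.1837 = 0.1838 m·K/W
Q' = ΔT/ΣR = (71.1 °C − 29.7 °C)/0.1838 = 225 W/m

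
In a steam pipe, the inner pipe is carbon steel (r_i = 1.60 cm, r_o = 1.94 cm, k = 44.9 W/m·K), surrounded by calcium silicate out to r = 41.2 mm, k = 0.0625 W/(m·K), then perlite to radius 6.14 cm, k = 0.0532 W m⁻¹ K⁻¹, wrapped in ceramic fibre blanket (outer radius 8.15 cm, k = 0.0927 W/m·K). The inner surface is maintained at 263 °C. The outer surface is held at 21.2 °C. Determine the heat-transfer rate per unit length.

Q' = 67.2 W/m

Series thermal resistances, inner to outer:
  R'_carbon steel = ln(0.0194/0.0160)/(2πk) = 0.1927/(2π·44.9) = 6.830×10^-4 m·K/W
  R'_calcium silicate = ln(0.0412/0.0194)/(2πk) = 0.7532/(2π·0.0625) = 1.918 m·K/W
  R'_perlite = ln(0.0614/0.0412)/(2πk) = 0.3990/(2π·0.0532) = 1.194 m·K/W
  R'_ceramic fibre blanket = ln(0.0815/0.0614)/(2πk) = 0.2832/(2π·0.0927) = 0.4862 m·K/W
ΣR = 6.830×10^-4 + 1.918 + 1.194 + 0.4862 = 3.599 m·K/W
Q' = ΔT/ΣR = (263 °C − 21.2 °C)/3.599 = 67.2 W/m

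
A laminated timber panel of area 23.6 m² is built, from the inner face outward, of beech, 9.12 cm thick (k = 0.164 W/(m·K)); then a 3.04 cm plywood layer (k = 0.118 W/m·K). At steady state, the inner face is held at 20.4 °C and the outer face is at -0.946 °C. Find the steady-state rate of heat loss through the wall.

Series thermal resistances, inner to outer:
  R_beech = L/(kA) = 0.0912/(0.164·23.6) = 0.02356 K/W
  R_plywood = L/(kA) = 0.0304/(0.118·23.6) = 0.01092 K/W
ΣR = 0.02356 + 0.01092 = 0.03448 K/W
Q = ΔT/ΣR = (20.4 °C − -0.946 °C)/0.03448 = 619 W

Q = 619 W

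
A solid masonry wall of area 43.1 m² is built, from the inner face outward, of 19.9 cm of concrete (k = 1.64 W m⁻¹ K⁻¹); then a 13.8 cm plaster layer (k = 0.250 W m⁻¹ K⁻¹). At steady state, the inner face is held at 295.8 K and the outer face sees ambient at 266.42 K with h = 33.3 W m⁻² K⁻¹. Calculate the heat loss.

Q = 1800 W

Resistance network (inner→outer):
  R_concrete = L/(kA) = 0.199/(1.64·43.1) = 0.002815 K/W
  R_plaster = L/(kA) = 0.138/(0.250·43.1) = 0.01281 K/W
  R_conv,out = 1/(hA) = 1/(33.3·43.1) = 6.968×10^-4 K/W
ΣR = 0.002815 + 0.01281 + 6.968×10^-4 = 0.01632 K/W
Q = ΔT/ΣR = (295.8 K − 266.42 K)/0.01632 = 1800 W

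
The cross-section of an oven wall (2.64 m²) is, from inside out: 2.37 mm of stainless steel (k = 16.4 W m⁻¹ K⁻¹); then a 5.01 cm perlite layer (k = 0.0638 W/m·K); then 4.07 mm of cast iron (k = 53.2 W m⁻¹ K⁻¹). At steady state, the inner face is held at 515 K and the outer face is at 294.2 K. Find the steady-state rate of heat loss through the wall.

Q = 742 W

Treat each layer as a resistance in series:
  R_stainless steel = L/(kA) = 0.00237/(16.4·2.64) = 5.474×10^-5 K/W
  R_perlite = L/(kA) = 0.0501/(0.0638·2.64) = 0.2974 K/W
  R_cast iron = L/(kA) = 0.00407/(53.2·2.64) = 2.898×10^-5 K/W
ΣR = 5.474×10^-5 + 0.2974 + 2.898×10^-5 = 0.2975 K/W
Q = ΔT/ΣR = (515 K − 294.2 K)/0.2975 = 742 W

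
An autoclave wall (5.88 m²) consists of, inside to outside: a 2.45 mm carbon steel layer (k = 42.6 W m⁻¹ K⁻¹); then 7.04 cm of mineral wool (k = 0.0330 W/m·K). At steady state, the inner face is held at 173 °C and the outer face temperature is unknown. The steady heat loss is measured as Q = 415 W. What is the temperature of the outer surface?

Sum the resistances:
  R_carbon steel = L/(kA) = 0.00245/(42.6·5.88) = 9.781×10^-6 K/W
  R_mineral wool = L/(kA) = 0.0704/(0.0330·5.88) = 0.3628 K/W
ΣR = 0.3628 K/W
ΔT = Q·ΣR = 415 × 0.3628 = 150.6 K
Heat flows outward, so T_out = T_in − ΔT = 173 − 150.6 = 22.4 °C

T_out = 22.4 °C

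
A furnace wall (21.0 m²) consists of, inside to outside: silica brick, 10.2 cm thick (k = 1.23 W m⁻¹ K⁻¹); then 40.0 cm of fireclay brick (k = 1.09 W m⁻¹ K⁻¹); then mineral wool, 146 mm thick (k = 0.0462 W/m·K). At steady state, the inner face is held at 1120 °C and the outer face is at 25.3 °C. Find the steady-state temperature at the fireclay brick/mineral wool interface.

T = 984 °C

Resistance network (inner→outer):
  R_silica brick = L/(kA) = 0.102/(1.23·21.0) = 0.003949 K/W
  R_fireclay brick = L/(kA) = 0.400/(1.09·21.0) = 0.01747 K/W
  R_mineral wool = L/(kA) = 0.146/(0.0462·21.0) = 0.1505 K/W
ΣR = 0.003949 + 0.01747 + 0.1505 = 0.1719 K/W
Q = ΔT/ΣR = (1120 °C − 25.3 °C)/0.1719 = 6368 W
From the inner boundary to the fireclay brick/mineral wool interface, ΣR_partial = 0.02142 K/W.
T_interface = T_in − Q·ΣR_partial = 1120 °C − (6368)(0.02142) = 984 °C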